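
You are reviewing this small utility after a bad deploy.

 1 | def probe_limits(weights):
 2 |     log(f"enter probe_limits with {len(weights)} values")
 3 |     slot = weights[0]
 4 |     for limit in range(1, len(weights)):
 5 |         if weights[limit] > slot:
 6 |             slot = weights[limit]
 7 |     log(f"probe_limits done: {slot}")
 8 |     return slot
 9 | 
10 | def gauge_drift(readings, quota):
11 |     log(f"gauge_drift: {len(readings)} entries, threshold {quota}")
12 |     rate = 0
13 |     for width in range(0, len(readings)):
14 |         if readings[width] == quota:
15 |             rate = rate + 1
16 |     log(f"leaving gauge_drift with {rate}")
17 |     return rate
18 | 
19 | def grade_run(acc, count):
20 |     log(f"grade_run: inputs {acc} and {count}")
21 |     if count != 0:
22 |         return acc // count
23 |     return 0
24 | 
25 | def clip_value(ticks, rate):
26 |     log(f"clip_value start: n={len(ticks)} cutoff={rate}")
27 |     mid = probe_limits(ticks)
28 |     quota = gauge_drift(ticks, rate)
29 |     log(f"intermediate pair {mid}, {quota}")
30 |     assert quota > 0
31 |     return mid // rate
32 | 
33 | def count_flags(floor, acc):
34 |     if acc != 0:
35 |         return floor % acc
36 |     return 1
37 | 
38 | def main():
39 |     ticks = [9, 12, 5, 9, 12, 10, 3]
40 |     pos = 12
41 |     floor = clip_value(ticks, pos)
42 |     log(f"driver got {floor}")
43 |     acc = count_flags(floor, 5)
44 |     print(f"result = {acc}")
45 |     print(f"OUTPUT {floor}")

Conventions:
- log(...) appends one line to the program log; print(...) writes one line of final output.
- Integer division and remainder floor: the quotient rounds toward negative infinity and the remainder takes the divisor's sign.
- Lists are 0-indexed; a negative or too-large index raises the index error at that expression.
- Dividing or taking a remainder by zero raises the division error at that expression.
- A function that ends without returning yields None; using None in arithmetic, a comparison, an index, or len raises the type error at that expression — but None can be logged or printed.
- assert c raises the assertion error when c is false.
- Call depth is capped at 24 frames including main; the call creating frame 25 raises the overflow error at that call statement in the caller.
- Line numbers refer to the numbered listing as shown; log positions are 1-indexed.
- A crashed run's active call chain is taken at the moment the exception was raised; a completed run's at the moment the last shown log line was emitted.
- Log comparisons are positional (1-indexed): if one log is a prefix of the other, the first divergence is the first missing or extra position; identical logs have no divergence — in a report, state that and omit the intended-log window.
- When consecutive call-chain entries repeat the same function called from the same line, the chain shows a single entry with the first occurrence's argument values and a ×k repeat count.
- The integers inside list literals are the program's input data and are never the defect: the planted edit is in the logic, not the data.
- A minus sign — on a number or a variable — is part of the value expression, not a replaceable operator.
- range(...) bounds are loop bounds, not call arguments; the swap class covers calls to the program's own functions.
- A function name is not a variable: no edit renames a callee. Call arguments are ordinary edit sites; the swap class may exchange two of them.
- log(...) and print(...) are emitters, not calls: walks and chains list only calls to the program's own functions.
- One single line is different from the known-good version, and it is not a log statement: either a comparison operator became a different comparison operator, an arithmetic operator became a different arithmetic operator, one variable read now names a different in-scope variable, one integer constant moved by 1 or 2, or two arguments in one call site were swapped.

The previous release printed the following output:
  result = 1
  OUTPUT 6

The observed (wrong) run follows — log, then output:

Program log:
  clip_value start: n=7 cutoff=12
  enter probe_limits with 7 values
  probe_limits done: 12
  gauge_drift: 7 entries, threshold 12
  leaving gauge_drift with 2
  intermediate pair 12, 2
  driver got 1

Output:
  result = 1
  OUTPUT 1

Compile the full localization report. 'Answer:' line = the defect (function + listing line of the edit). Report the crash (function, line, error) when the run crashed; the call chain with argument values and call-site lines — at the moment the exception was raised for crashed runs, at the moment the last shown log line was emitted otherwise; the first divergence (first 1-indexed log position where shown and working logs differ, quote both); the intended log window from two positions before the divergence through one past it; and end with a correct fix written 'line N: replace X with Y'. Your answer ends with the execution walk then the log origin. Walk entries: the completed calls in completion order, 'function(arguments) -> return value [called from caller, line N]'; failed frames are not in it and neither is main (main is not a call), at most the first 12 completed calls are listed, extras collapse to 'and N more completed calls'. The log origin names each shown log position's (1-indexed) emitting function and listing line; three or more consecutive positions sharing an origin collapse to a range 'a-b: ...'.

Answer: the defect is in clip_value at line 31.
The tell: Everything matches until log position 7, which reads 'driver got 1' in place of 'driver got 6'.
Call chain: main.
First divergence: position 7 — the shown line 'driver got 1' should read 'driver got 6'.
Intended log window:
  5: leaving gauge_drift with 2
  6: intermediate pair 12, 2
  7: driver got 6
Execution walk:
  probe_limits([9, 12, 5, 9, 12, 10, 3]) -> 12  [called from clip_value, line 27]
  gauge_drift([9, 12, 5, 9, 12, 10, 3], 12) -> 2  [called from clip_value, line 28]
  clip_value([9, 12, 5, 9, 12, 10, 3], 12) -> 1  [called from main, line 41]
  count_flags(1, 5) -> 1  [called from main, line 43]
Log origins:
  1: emitted by clip_value (line 26)
  2: emitted by probe_limits (line 2)
  3: emitted by probe_limits (line 7)
  4: emitted by gauge_drift (line 11)
  5: emitted by gauge_drift (line 16)
  6: emitted by clip_value (line 29)
  7: emitted by main (line 42)
A correct fix: line 31: replace `rate` with `quota`.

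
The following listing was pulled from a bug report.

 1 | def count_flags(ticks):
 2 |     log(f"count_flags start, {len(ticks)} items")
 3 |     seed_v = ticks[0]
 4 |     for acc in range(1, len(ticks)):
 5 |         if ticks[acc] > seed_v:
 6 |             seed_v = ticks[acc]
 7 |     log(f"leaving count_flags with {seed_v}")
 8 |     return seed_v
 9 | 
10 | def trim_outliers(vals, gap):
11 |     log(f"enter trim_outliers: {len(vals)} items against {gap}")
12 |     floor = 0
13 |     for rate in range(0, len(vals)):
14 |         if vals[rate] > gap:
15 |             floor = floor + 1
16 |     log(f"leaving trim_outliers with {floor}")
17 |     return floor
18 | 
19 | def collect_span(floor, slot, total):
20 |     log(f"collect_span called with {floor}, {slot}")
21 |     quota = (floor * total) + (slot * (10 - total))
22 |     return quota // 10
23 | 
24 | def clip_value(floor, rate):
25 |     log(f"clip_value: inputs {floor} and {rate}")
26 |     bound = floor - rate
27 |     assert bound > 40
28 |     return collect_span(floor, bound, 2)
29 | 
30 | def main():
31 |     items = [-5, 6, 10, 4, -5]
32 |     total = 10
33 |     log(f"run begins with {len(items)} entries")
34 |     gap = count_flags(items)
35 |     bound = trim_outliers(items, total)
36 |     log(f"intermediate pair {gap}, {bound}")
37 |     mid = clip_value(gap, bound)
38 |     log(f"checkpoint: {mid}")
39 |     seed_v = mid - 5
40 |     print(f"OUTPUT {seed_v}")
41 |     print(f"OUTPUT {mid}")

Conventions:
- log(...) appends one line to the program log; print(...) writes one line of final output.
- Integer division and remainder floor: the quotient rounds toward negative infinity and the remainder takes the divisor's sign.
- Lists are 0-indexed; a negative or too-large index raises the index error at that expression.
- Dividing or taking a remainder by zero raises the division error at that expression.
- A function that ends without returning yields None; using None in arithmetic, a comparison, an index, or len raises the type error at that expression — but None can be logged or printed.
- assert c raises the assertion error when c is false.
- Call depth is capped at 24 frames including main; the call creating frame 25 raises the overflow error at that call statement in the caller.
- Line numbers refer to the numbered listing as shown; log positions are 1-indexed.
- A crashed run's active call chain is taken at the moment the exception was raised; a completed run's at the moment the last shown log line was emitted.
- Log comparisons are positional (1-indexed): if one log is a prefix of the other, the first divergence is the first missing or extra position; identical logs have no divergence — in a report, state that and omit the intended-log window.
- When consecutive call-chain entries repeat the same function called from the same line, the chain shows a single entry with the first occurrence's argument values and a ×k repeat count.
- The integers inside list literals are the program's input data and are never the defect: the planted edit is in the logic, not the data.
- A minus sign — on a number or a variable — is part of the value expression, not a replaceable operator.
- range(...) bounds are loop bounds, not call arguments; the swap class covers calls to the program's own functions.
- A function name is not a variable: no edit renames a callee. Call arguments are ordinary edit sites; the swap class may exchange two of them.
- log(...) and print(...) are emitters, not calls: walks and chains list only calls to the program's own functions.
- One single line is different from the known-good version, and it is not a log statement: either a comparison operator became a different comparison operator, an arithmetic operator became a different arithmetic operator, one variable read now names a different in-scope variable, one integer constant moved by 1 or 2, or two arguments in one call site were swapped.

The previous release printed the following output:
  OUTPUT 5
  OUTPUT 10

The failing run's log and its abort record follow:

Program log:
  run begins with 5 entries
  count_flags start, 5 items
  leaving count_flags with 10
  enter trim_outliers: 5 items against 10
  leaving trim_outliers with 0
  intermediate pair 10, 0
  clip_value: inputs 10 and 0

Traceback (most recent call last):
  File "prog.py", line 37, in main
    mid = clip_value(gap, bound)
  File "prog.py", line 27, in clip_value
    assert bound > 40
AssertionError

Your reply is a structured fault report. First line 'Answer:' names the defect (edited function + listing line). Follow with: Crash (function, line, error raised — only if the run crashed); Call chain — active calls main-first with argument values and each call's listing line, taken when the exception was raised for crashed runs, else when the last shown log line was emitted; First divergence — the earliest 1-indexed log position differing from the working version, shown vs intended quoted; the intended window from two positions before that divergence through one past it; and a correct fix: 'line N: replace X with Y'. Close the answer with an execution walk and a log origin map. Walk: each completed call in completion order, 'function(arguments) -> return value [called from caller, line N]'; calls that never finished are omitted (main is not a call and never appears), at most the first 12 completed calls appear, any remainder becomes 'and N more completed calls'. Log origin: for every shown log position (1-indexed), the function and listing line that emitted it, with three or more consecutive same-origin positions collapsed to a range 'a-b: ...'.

Answer: the defect is in clip_value at line 27.
Key fact: After 7 matching log lines the faulty run goes silent, while the working version continues with 'collect_span called with 10, 10'.
Crash: clip_value, line 27, AssertionError.
Call chain: main -> clip_value(10, 0) (called at line 37).
First divergence: position 8 — the faulty run's log ends after 7 lines; the working version continues with 'collect_span called with 10, 10'.
Intended log window:
  6: intermediate pair 10, 0
  7: clip_value: inputs 10 and 0
  8: collect_span called with 10, 10
  9: checkpoint: 10
Execution walk:
  count_flags([-5, 6, 10, 4, -5]) -> 10  [called from main, line 34]
  trim_outliers([-5, 6, 10, 4, -5], 10) -> 0  [called from main, line 35]
Origin of each log line:
  1: logged in main at line 33
  2: logged in count_flags at line 2
  3: logged in count_flags at line 7
  4: logged in trim_outliers at line 11
  5: logged in trim_outliers at line 16
  6: logged in main at line 36
  7: logged in clip_value at line 25
A correct fix: line 27: replace `>` with `<=`.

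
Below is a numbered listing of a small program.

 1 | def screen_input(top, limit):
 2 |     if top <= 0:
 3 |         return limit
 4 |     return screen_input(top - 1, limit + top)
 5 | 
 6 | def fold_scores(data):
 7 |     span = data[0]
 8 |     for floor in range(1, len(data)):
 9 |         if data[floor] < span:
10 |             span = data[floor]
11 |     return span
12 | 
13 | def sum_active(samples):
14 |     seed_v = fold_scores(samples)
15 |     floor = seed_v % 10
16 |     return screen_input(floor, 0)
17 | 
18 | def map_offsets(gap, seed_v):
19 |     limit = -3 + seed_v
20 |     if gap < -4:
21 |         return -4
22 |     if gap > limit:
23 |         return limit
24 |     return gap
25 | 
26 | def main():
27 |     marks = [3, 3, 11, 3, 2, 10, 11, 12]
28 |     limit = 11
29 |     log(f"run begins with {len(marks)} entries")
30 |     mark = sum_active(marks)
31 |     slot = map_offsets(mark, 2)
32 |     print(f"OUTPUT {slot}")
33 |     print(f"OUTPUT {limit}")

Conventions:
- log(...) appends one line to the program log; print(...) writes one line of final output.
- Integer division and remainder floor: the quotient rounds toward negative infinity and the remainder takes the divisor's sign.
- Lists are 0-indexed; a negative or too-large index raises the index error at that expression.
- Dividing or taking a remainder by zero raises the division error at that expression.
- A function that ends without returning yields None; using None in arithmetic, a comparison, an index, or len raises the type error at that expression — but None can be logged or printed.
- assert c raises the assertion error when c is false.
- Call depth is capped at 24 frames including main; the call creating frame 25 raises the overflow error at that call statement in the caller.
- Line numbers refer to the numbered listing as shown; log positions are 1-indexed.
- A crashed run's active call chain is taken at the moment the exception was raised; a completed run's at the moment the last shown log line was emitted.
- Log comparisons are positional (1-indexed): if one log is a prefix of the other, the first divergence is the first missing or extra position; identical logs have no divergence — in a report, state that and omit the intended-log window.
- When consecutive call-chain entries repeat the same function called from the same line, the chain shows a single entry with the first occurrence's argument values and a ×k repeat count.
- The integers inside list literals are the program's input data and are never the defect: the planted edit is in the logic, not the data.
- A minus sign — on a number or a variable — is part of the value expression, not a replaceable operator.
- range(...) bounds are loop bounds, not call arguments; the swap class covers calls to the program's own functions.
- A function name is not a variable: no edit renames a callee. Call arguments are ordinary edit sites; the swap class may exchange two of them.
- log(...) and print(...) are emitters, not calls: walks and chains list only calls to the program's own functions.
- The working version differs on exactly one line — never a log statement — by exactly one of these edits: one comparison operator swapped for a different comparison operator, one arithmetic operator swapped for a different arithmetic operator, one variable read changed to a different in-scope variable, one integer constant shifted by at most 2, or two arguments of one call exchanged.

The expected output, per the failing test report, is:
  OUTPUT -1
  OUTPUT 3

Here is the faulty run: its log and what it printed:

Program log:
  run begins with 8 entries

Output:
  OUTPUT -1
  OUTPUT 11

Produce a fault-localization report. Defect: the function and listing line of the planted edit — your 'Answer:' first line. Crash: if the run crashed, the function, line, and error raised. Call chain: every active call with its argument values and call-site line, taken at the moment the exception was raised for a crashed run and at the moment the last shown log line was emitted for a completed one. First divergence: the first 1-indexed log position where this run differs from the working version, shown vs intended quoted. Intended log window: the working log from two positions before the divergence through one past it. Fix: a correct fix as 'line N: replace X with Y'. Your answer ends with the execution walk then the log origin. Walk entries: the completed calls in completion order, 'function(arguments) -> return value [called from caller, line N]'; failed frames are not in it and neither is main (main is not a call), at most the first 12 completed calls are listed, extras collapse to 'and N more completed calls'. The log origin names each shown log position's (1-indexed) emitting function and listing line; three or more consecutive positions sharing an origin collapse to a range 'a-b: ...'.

Answer: the defect is in main at line 33.
The tell: Every logged value matches the working version; the printed result is what differs.
Call chain: main.
First divergence: there is none — every log position agrees.
Execution walk:
  fold_scores([3, 3, 11, 3, 2, 10, 11, 12]) -> 2  [called from sum_active, line 14]
  screen_input(0, 3) -> 3  [called from screen_input, line 4]
  screen_input(1, 2) -> 3  [called from screen_input, line 4]
  screen_input(2, 0) -> 3  [called from sum_active, line 16]
  sum_active([3, 3, 11, 3, 2, 10, 11, 12]) -> 3  [called from main, line 30]
  map_offsets(3, 2) -> -1  [called from main, line 31]
Log line origins:
  1: emitted by main (line 29)
A correct fix: line 33: replace `limit` with `mark`.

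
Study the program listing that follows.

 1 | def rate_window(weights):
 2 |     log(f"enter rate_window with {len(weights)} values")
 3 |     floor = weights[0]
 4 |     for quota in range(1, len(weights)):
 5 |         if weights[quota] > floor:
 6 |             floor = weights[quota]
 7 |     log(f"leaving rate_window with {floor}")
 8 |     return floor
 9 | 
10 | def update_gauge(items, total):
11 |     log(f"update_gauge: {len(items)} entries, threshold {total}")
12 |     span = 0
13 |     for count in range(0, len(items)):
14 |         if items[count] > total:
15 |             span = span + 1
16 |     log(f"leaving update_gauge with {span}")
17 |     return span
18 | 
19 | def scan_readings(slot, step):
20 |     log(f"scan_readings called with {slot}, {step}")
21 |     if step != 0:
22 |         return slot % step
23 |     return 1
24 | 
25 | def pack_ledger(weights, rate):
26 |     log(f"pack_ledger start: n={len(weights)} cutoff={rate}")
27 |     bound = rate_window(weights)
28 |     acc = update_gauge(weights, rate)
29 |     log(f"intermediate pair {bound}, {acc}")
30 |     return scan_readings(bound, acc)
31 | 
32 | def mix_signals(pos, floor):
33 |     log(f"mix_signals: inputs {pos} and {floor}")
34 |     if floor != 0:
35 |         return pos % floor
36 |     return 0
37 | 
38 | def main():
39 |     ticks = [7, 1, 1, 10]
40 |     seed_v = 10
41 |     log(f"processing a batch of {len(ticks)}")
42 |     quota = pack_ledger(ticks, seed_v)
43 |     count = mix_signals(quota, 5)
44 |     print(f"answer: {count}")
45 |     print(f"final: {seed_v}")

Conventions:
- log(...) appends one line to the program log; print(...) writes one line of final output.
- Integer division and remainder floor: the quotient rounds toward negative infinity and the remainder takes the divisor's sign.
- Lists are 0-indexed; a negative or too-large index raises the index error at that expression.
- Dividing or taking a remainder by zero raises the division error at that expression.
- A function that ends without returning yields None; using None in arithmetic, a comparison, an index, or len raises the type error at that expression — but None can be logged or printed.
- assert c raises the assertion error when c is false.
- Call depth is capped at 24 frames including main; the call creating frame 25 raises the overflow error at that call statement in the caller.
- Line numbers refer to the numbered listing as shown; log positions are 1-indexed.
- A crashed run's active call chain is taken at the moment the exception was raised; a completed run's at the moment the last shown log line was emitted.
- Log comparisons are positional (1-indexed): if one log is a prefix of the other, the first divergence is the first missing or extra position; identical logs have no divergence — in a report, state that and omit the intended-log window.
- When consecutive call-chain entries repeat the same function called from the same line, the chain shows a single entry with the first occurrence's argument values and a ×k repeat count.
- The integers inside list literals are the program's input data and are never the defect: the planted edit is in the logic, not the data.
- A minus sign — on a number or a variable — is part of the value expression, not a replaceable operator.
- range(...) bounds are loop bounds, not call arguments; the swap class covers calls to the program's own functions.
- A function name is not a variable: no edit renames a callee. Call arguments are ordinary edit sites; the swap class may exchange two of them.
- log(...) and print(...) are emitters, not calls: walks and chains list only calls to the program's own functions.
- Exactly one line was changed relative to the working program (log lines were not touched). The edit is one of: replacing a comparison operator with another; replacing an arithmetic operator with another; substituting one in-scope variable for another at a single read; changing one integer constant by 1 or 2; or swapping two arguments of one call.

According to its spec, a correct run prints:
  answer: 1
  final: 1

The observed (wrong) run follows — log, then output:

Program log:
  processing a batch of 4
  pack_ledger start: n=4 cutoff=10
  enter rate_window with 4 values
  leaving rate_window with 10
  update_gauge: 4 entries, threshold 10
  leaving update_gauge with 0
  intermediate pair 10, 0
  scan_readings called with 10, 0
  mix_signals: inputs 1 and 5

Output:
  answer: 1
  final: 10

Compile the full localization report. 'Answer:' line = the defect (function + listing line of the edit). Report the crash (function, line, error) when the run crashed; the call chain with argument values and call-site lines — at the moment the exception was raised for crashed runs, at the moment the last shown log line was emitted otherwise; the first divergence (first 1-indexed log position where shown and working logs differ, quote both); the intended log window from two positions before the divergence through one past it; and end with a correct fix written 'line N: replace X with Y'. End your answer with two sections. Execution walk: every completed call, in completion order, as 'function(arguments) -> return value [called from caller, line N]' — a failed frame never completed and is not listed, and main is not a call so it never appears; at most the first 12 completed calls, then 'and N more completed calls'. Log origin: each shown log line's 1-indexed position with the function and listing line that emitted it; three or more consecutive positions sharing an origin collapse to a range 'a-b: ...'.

Answer: the defect is in main at line 45.
Key observation: The two runs log identically and part ways only at the printed values.
Call chain: main -> mix_signals(1, 5) (called at line 43).
First divergence: none; the two logs match at every position.
Execution walk:
  rate_window([7, 1, 1, 10]) -> 10  [called from pack_ledger, line 27]
  update_gauge([7, 1, 1, 10], 10) -> 0  [called from pack_ledger, line 28]
  scan_readings(10, 0) -> 1  [called from pack_ledger, line 30]
  pack_ledger([7, 1, 1, 10], 10) -> 1  [called from main, line 42]
  mix_signals(1, 5) -> 1  [called from main, line 43]
Log origin:
  1: emitted by main (line 41)
  2: emitted by pack_ledger (line 26)
  3: emitted by rate_window (line 2)
  4: emitted by rate_window (line 7)
  5: emitted by update_gauge (line 11)
  6: emitted by update_gauge (line 16)
  7: emitted by pack_ledger (line 29)
  8: emitted by scan_readings (line 20)
  9: emitted by mix_signals (line 33)
A correct fix: line 45: replace `seed_v` with `quota`.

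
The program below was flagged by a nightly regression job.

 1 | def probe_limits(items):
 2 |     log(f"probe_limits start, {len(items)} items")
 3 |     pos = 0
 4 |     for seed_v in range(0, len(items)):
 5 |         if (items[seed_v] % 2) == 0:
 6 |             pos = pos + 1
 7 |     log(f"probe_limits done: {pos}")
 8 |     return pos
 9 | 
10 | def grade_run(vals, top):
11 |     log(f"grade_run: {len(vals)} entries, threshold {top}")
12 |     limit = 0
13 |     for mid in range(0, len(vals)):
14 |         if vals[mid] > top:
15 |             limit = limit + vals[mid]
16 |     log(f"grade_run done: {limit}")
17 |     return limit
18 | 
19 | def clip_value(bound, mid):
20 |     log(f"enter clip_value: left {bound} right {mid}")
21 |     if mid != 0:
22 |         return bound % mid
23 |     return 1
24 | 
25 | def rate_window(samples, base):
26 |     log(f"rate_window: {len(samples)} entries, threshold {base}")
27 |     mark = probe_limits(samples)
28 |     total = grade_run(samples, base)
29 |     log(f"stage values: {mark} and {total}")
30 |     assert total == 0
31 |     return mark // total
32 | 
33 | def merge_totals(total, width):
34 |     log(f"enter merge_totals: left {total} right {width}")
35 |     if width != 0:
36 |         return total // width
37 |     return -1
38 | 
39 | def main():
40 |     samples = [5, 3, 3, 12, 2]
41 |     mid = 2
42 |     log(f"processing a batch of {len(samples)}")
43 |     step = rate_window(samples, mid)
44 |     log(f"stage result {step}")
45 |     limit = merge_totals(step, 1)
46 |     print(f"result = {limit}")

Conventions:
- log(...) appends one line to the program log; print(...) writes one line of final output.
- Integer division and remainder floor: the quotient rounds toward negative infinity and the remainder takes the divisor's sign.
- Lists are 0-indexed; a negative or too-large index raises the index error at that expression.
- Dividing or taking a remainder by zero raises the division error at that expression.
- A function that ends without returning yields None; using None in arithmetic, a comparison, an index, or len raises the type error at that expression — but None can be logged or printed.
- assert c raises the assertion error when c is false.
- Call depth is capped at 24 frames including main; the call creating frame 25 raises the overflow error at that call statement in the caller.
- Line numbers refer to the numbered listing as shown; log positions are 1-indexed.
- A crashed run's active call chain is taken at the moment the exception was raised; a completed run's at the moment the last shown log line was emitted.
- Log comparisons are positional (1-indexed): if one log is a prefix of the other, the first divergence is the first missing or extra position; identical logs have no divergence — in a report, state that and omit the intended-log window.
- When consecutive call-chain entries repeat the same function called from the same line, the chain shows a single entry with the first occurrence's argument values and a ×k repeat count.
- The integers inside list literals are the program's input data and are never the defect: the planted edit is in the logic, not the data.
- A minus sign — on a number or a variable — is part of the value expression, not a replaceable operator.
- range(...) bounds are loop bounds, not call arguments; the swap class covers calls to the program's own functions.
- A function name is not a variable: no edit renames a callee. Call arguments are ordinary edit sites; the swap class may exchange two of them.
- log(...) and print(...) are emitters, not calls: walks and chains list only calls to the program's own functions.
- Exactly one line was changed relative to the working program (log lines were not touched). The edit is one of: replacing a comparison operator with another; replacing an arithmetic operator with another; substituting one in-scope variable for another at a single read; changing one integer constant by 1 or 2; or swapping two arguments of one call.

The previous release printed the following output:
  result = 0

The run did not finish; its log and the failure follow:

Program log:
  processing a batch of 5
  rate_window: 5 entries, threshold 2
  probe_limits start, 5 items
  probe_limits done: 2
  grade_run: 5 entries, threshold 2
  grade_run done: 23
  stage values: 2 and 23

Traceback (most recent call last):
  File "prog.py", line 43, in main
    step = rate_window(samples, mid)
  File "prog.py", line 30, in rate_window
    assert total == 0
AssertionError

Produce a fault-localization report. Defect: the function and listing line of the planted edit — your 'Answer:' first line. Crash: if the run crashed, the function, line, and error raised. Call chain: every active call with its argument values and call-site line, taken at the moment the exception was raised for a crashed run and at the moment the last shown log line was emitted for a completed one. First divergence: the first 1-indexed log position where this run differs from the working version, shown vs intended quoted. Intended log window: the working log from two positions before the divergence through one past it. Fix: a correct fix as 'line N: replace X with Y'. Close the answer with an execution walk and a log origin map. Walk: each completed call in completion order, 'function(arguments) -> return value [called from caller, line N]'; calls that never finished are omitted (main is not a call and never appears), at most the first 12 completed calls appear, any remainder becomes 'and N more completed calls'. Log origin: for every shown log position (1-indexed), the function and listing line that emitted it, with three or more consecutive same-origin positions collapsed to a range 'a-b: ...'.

Answer: the defect is in rate_window at line 30.
The tell: Only 7 log lines were emitted before the run died; the intended continuation was 'stage result 0'.
Crash: rate_window, line 30, AssertionError.
Call chain: main -> rate_window([5, 3, 3, 12, 2], 2) (called at line 43).
First divergence: position 8; the shown log stops at 7 lines while the working version next logs 'stage result 0'.
Intended log window:
  6: grade_run done: 23
  7: stage values: 2 and 23
  8: stage result 0
  9: enter merge_totals: left 0 right 1
Execution walk:
  probe_limits([5, 3, 3, 12, 2]) -> 2  [called from rate_window, line 27]
  grade_run([5, 3, 3, 12, 2], 2) -> 23  [called from rate_window, line 28]
Log line origins:
  1 — main, line 42
  2 — rate_window, line 26
  3 — probe_limits, line 2
  4 — probe_limits, line 7
  5 — grade_run, line 11
  6 — grade_run, line 16
  7 — rate_window, line 29
A correct fix: line 30: replace `==` with `>`.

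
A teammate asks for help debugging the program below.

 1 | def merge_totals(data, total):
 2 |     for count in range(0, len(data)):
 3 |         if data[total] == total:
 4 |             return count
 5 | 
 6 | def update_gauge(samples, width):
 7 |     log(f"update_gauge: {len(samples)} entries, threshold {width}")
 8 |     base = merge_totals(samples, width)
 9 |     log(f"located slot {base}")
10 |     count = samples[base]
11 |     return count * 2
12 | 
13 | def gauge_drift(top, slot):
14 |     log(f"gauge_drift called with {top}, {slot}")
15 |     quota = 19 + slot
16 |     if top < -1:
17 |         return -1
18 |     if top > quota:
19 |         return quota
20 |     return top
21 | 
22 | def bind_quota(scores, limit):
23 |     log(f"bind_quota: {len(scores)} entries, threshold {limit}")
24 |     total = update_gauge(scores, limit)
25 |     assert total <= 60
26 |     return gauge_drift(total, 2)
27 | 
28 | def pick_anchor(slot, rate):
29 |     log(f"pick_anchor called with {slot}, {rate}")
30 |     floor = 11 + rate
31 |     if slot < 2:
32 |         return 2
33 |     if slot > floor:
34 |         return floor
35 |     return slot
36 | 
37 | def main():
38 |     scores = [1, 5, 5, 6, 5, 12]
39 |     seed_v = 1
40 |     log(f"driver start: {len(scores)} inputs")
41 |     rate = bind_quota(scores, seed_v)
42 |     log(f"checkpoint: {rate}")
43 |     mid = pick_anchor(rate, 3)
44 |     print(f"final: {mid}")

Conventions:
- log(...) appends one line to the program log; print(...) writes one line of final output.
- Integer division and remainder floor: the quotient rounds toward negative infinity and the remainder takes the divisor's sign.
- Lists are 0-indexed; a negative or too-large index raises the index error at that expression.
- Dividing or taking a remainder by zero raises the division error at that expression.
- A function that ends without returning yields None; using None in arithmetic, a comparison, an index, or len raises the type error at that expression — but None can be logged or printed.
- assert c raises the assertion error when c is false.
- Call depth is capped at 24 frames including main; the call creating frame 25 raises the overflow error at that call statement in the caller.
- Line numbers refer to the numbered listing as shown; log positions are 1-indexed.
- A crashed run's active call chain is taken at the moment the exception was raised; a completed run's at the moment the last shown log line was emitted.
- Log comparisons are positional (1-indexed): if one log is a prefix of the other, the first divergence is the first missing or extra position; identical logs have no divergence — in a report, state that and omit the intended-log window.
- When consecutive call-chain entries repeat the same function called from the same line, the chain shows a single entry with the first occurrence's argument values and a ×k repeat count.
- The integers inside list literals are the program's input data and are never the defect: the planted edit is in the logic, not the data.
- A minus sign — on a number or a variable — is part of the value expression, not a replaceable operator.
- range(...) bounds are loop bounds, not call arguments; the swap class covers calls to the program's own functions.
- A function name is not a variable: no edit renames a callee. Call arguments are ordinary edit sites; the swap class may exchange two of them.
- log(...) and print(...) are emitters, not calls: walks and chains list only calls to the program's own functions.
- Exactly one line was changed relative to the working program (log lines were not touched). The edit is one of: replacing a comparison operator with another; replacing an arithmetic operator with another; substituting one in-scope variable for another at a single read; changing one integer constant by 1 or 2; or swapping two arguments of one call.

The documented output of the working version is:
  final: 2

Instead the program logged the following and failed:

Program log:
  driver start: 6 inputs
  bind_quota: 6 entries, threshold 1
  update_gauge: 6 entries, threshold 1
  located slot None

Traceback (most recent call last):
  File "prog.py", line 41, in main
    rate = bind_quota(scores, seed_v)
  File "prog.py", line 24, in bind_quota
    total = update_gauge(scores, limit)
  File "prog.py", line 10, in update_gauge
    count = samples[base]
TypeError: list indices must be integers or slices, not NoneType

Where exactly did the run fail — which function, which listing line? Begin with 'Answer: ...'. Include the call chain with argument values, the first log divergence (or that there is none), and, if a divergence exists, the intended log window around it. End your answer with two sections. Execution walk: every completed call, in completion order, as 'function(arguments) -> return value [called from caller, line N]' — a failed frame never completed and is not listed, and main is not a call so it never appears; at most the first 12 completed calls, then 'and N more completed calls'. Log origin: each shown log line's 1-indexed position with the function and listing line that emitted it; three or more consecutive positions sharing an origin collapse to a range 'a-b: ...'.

Answer: the error was raised in update_gauge, line 10.
Core observation: Everything matches until log position 4, which reads 'located slot None' in place of 'located slot 0'.
Call chain: main -> bind_quota([1, 5, 5, 6, 5, 12], 1) (called at line 41) -> update_gauge([1, 5, 5, 6, 5, 12], 1) (called at line 24).
First divergence: position 4 — the shown line 'located slot None' should read 'located slot 0'.
Intended log window:
  2: bind_quota: 6 entries, threshold 1
  3: update_gauge: 6 entries, threshold 1
  4: located slot 0
  5: gauge_drift called with 2, 2
Execution walk:
  merge_totals([1, 5, 5, 6, 5, 12], 1) -> None  [called from update_gauge, line 8]
Log line origins:
  1: emitted by main (line 40)
  2: emitted by bind_quota (line 23)
  3: emitted by update_gauge (line 7)
  4: emitted by update_gauge (line 9)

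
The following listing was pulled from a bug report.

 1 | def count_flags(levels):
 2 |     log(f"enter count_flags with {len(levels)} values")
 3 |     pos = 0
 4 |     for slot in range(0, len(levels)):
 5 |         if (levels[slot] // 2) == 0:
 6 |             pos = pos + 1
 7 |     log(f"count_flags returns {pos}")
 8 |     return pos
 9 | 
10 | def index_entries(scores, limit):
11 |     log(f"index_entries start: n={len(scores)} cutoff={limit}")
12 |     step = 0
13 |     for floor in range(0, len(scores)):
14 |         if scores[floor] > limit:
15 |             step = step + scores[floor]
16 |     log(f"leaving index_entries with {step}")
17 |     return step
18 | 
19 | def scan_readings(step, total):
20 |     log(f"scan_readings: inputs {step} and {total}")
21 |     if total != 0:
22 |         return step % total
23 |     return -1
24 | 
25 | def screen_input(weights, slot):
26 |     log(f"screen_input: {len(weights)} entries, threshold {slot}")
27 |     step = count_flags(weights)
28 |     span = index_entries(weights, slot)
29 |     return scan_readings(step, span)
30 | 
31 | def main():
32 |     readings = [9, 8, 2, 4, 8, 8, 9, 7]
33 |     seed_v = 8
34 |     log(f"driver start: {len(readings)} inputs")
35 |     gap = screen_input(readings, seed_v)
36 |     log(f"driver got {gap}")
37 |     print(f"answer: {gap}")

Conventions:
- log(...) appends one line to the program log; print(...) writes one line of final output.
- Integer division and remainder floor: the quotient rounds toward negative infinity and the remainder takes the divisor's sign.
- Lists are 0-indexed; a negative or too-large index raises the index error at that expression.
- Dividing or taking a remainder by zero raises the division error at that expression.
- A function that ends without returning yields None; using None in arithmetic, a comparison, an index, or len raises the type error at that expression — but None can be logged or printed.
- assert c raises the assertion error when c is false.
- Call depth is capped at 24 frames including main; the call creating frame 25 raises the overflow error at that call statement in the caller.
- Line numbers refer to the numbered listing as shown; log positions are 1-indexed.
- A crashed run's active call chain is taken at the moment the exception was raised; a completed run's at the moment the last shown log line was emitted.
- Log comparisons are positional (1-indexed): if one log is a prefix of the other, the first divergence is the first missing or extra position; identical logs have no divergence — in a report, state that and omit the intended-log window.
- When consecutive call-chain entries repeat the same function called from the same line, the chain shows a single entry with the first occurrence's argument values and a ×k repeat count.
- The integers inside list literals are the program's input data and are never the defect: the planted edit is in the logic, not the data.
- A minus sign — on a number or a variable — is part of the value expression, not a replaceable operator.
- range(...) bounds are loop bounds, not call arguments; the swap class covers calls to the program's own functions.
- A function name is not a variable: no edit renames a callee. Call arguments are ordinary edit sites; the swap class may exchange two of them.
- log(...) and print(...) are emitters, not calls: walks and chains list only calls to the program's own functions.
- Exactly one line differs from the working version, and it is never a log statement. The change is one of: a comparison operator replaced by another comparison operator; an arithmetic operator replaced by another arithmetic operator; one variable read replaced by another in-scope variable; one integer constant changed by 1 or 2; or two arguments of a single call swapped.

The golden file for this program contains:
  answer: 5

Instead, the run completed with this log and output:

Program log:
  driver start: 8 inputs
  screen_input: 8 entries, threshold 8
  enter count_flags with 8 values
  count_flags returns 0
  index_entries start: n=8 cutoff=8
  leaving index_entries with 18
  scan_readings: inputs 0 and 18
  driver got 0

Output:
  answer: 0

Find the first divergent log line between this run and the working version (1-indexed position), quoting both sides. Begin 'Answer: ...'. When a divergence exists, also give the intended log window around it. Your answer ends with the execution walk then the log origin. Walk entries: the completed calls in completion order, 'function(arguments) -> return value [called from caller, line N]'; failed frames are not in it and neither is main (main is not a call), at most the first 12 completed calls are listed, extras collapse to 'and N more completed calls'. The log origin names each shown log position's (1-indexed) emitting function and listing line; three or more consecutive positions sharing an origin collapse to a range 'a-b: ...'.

Answer: position 4; shown 'count_flags returns 0' vs intended 'count_flags returns 5'.
Intended log window:
  2: screen_input: 8 entries, threshold 8
  3: enter count_flags with 8 values
  4: count_flags returns 5
  5: index_entries start: n=8 cutoff=8
Execution walk:
  count_flags([9, 8, 2, 4, 8, 8, 9, 7]) -> 0  [called from screen_input, line 27]
  index_entries([9, 8, 2, 4, 8, 8, 9, 7], 8) -> 18  [called from screen_input, line 28]
  scan_readings(0, 18) -> 0  [called from screen_input, line 29]
  screen_input([9, 8, 2, 4, 8, 8, 9, 7], 8) -> 0  [called from main, line 35]
Origin of each log line:
  1: logged in main at line 34
  2: logged in screen_input at line 26
  3: logged in count_flags at line 2
  4: logged in count_flags at line 7
  5: logged in index_entries at line 11
  6: logged in index_entries at line 16
  7: logged in scan_readings at line 20
  8: logged in main at line 36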